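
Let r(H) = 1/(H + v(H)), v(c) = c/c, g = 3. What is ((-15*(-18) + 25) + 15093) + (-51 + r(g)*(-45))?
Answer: 61303/4 ≈ 15326.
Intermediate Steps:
v(c) = 1
r(H) = 1/(1 + H) (r(H) = 1/(H + 1) = 1/(1 + H))
((-15*(-18) + 25) + 15093) + (-51 + r(g)*(-45)) = ((-15*(-18) + 25) + 15093) + (-51 - 45/(1 + 3)) = ((270 + 25) + 15093) + (-51 - 45/4) = (295 + 15093) + (-51 + (¼)*(-45)) = 15388 + (-51 - 45/4) = 15388 - 249/4 = 61303/4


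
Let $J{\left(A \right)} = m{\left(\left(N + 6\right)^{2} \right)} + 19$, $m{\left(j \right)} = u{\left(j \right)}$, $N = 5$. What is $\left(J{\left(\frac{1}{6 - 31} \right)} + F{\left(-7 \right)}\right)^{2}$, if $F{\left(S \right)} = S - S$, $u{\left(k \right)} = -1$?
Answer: $324$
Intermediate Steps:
$m{\left(j \right)} = -1$
$J{\left(A \right)} = 18$ ($J{\left(A \right)} = -1 + 19 = 18$)
$F{\left(S \right)} = 0$
$\left(J{\left(\frac{1}{6 - 31} \right)} + F{\left(-7 \right)}\right)^{2} = \left(18 + 0\right)^{2} = 18^{2} = 324$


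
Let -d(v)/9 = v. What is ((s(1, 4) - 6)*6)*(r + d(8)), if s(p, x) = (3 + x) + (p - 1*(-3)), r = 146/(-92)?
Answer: -50775/23 ≈ -2207.6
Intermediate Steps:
d(v) = -9*v
r = -73/46 (r = 146*(-1/92) = -73/46 ≈ -1.5870)
s(p, x) = 6 + p + x (s(p, x) = (3 + x) + (p + 3) = (3 + x) + (3 + p) = 6 + p + x)
((s(1, 4) - 6)*6)*(r + d(8)) = (((6 + 1 + 4) - 6)*6)*(-73/46 - 9*8) = ((11 - 6)*6)*(-73/46 - 72) = (5*6)*(-3385/46) = 30*(-3385/46) = -50775/23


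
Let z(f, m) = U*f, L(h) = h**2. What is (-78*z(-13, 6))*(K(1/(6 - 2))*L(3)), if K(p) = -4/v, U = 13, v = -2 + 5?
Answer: -158184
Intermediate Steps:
v = 3
K(p) = -4/3
z(f, m) = 13*f
(-78*z(-13, 6))*(K(1/(6 - 2))*L(3)) = (-1014*(-13))*(-4/3*3**2) = (-78*(-169))*(-4/3*9) = 13182*(-12) = -158184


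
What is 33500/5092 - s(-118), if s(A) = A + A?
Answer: 4609/19 ≈ 242.58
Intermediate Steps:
s(A) = 2*A
33500/5092 - s(-118) = 33500/5092 - 2*(-118) = 33500*(1/5092) - 1*(-236) = 125/19 + 236 = 4609/19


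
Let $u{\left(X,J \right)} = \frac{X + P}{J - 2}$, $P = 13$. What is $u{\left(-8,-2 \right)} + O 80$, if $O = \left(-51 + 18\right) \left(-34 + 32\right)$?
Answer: $\frac{21115}{4} \approx 5278.8$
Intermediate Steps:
$u{\left(X,J \right)} = \frac{13 + X}{-2 + J}$ ($u{\left(X,J \right)} = \frac{X + 13}{J - 2} = \frac{13 + X}{-2 + J}$)
$O = 66$ ($O = \left(-33\right) \left(-2\right) = 66$)
$u{\left(-8,-2 \right)} + O 80 = \frac{13 - 8}{-2 - 2} + 66 \cdot 80 = \frac{1}{-4} \cdot 5 + 5280 = \left(- \frac{1}{4}\right) 5 + 5280 = - \frac{5}{4} + 5280 = \frac{21115}{4}$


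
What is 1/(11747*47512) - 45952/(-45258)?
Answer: 12823444731493/12629775866856 ≈ 1.0153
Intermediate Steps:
1/(11747*47512) - 45952/(-45258) = (1/11747)*(1/47512) - 45952*(-1/45258) = 1/558123464 + 22976/22629 = 12823444731493/12629775866856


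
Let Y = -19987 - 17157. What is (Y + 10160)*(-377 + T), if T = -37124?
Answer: 1011926984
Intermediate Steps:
Y = -37144
(Y + 10160)*(-377 + T) = (-37144 + 10160)*(-377 - 37124) = -26984*(-37501) = 1011926984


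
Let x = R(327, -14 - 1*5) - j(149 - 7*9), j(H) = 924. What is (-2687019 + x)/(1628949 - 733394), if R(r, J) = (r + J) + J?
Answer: -2687654/895555 ≈ -3.0011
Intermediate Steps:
R(r, J) = r + 2*J (R(r, J) = (J + r) + J = r + 2*J)
x = -635 (x = (327 + 2*(-14 - 1*5)) - 1*924 = (327 + 2*(-14 - 5)) - 924 = (327 + 2*(-19)) - 924 = (327 - 38) - 924 = 289 - 924 = -635)
(-2687019 + x)/(1628949 - 733394) = (-2687019 - 635)/(1628949 - 733394) = -2687654/895555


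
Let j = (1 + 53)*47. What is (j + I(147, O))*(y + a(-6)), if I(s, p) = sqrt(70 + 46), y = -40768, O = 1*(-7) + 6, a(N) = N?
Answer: -103484412 - 81548*sqrt(29) ≈ -1.0392e+8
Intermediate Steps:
O = -1 (O = -7 + 6 = -1)
j = 2538 (j = 54*47 = 2538)
I(s, p) = 2*sqrt(29) (I(s, p) = sqrt(116) = 2*sqrt(29))
(j + I(147, O))*(y + a(-6)) = (2538 + 2*sqrt(29))*(-40768 - 6) = (2538 + 2*sqrt(29))*(-40774) = -103484412 - 81548*sqrt(29)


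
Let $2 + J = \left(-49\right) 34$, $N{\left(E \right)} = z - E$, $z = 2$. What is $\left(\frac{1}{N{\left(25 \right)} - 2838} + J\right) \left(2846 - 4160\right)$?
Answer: $\frac{6270603786}{2861} \approx 2.1918 \cdot 10^{6}$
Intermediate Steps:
$N{\left(E \right)} = 2 - E$
$J = -1668$ ($J = -2 - 1666 = -1668$)
$\left(\frac{1}{N{\left(25 \right)} - 2838} + J\right) \left(2846 - 4160\right) = \left(\frac{1}{\left(2 - 25\right) - 2838} - 1668\right) \left(2846 - 4160\right) = \left(\frac{1}{\left(2 - 25\right) - 2838} - 1668\right) \left(-1314\right) = \left(\frac{1}{-23 - 2838} - 1668\right) \left(-1314\right) = \left(\frac{1}{-2861} - 1668\right) \left(-1314\right) = \left(- \frac{1}{2861} - 1668\right) \left(-1314\right) = \left(- \frac{4772149}{2861}\right) \left(-1314\right) = \frac{6270603786}{2861}$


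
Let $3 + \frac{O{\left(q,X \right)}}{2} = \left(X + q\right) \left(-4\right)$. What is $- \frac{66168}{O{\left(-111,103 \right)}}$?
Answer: $- \frac{33084}{29} \approx -1140.8$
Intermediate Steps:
$O{\left(q,X \right)} = -6 - 8 X - 8 q$ ($O{\left(q,X \right)} = -6 + 2 \left(X + q\right) \left(-4\right) = -6 + 2 \left(- 4 X - 4 q\right) = -6 - \left(8 X + 8 q\right) = -6 - 8 X - 8 q$)
$- \frac{66168}{O{\left(-111,103 \right)}} = - \frac{66168}{-6 - 824 - -888} = - \frac{66168}{-6 - 824 + 888} = - \frac{66168}{58} = \left(-66168\right) \frac{1}{58} = - \frac{33084}{29}$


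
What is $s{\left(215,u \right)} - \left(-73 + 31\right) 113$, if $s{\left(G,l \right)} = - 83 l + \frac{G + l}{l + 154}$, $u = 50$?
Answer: $\frac{121849}{204} \approx 597.3$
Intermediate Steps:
$s{\left(G,l \right)} = - 83 l + \frac{G + l}{154 + l}$
$s{\left(215,u \right)} - \left(-73 + 31\right) 113 = \frac{215 - 639050 - 83 \cdot 50^{2}}{154 + 50} - \left(-73 + 31\right) 113 = \frac{215 - 639050 - 207500}{204} - \left(-42\right) 113 = \frac{215 - 639050 - 207500}{204} - -4746 = \frac{1}{204} \left(-846335\right) + 4746 = - \frac{846335}{204} + 4746 = \frac{121849}{204}$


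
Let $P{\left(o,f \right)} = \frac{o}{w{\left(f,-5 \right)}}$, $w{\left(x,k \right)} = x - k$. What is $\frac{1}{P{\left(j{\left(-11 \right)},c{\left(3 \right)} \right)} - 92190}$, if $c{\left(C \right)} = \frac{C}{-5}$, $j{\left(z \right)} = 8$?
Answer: $- \frac{11}{1014070} \approx -1.0847 \cdot 10^{-5}$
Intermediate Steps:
$c{\left(C \right)} = - \frac{C}{5}$ ($c{\left(C \right)} = C \left(- \frac{1}{5}\right) = - \frac{C}{5}$)
$P{\left(o,f \right)} = \frac{o}{5 + f}$ ($P{\left(o,f \right)} = \frac{o}{f - -5} = \frac{o}{f + 5} = \frac{o}{5 + f}$)
$\frac{1}{P{\left(j{\left(-11 \right)},c{\left(3 \right)} \right)} - 92190} = \frac{1}{\frac{8}{5 - \frac{3}{5}} - 92190} = \frac{1}{\frac{8}{\frac{22}{5}} - 92190} = \frac{1}{8 \cdot \frac{5}{22} - 92190} = \frac{1}{\frac{20}{11} - 92190} = \frac{1}{- \frac{1014070}{11}} = - \frac{11}{1014070}$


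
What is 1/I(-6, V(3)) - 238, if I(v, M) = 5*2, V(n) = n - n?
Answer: -2379/10 ≈ -237.90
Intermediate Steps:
V(n) = 0
I(v, M) = 10
1/I(-6, V(3)) - 238 = 1/10 - 238 = ⅒ - 238 = -2379/10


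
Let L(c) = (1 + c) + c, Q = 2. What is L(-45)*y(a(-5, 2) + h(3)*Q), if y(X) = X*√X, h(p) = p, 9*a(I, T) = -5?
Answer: -30527/27 ≈ -1130.6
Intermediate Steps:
a(I, T) = -5/9 (a(I, T) = (⅑)*(-5) = -5/9)
y(X) = X^(3/2)
L(c) = 1 + 2*c
L(-45)*y(a(-5, 2) + h(3)*Q) = (1 + 2*(-45))*(-5/9 + 3*2)^(3/2) = (1 - 90)*(-5/9 + 6)^(3/2) = -89*(49/9)^(3/2) = -89*343/27 = -30527/27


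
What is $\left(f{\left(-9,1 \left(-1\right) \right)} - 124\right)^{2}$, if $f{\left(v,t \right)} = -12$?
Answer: $18496$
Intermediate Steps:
$\left(f{\left(-9,1 \left(-1\right) \right)} - 124\right)^{2} = \left(-12 - 124\right)^{2} = \left(-136\right)^{2} = 18496$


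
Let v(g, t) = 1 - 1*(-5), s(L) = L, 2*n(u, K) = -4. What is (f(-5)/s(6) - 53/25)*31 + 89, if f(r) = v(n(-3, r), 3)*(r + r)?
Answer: -7168/25 ≈ -286.72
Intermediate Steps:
n(u, K) = -2 (n(u, K) = (½)*(-4) = -2)
v(g, t) = 6 (v(g, t) = 1 + 5 = 6)
f(r) = 12*r (f(r) = 6*(r + r) = 6*(2*r) = 12*r)
(f(-5)/s(6) - 53/25)*31 + 89 = ((12*(-5))/6 - 53/25)*31 + 89 = (-60*⅙ - 53*1/25)*31 + 89 = (-10 - 53/25)*31 + 89 = -303/25*31 + 89 = -9393/25 + 89 = -7168/25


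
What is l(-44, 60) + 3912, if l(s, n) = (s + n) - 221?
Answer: 3707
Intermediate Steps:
l(s, n) = -221 + n + s (l(s, n) = (n + s) - 221 = -221 + n + s)
l(-44, 60) + 3912 = (-221 + 60 - 44) + 3912 = -205 + 3912 = 3707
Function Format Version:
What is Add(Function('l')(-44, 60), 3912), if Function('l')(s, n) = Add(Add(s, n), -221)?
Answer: 3707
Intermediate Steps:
Function('l')(s, n) = Add(-221, n, s) (Function('l')(s, n) = Add(Add(n, s), -221) = Add(-221, n, s))
Add(Function('l')(-44, 60), 3912) = Add(Add(-221, 60, -44), 3912) = Add(-205, 3912) = 3707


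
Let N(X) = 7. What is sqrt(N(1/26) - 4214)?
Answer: I*sqrt(4207) ≈ 64.861*I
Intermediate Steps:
sqrt(N(1/26) - 4214) = sqrt(7 - 4214) = sqrt(-4207) = I*sqrt(4207)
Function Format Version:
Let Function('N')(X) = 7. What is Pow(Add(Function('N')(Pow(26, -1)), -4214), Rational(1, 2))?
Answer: Mul(I, Pow(4207, Rational(1, 2))) ≈ Mul(64.861, I)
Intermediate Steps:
Pow(Add(Function('N')(Pow(26, -1)), -4214), Rational(1, 2)) = Pow(Add(7, -4214), Rational(1, 2)) = Pow(-4207, Rational(1, 2)) = Mul(I, Pow(4207, Rational(1, 2)))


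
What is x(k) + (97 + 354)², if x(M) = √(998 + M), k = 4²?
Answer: 203401 + 13*√6 ≈ 2.0343e+5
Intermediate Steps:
k = 16
x(k) + (97 + 354)² = √(998 + 16) + (97 + 354)² = √1014 + 451² = 13*√6 + 203401 = 203401 + 13*√6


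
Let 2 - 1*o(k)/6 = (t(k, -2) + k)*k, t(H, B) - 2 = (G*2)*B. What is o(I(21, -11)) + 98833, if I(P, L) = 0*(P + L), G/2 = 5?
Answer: 98845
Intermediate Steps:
G = 10 (G = 2*5 = 10)
I(P, L) = 0 (I(P, L) = 0*(L + P) = 0)
t(H, B) = 2 + 20*B (t(H, B) = 2 + (10*2)*B = 2 + 20*B)
o(k) = 12 - 6*k*(-38 + k) (o(k) = 12 - 6*((2 + 20*(-2)) + k)*k = 12 - 6*((2 - 40) + k)*k = 12 - 6*(-38 + k)*k = 12 - 6*k*(-38 + k))
o(I(21, -11)) + 98833 = (12 - 6*0**2 + 228*0) + 98833 = (12 - 6*0 + 0) + 98833 = (12 + 0 + 0) + 98833 = 12 + 98833 = 98845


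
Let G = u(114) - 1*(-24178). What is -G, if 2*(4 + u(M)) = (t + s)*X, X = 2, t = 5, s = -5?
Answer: -24174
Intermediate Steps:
u(M) = -4 (u(M) = -4 + ((5 - 5)*2)/2 = -4 + (0*2)/2 = -4 + (½)*0 = -4 + 0 = -4)
G = 24174 (G = -4 - 1*(-24178) = -4 + 24178 = 24174)
-G = -1*24174 = -24174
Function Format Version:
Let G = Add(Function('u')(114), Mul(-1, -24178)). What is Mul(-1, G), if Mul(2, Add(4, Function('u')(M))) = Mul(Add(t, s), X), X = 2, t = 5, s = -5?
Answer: -24174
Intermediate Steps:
Function('u')(M) = -4 (Function('u')(M) = Add(-4, Mul(Rational(1, 2), Mul(Add(5, -5), 2))) = Add(-4, Mul(Rational(1, 2), Mul(0, 2))) = Add(-4, Mul(Rational(1, 2), 0)) = Add(-4, 0) = -4)
G = 24174 (G = Add(-4, Mul(-1, -24178)) = Add(-4, 24178) = 24174)
Mul(-1, G) = Mul(-1, 24174) = -24174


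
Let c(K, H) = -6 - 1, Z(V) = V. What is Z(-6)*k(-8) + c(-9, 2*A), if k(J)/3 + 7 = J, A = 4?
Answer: 263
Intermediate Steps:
k(J) = -21 + 3*J
c(K, H) = -7
Z(-6)*k(-8) + c(-9, 2*A) = -6*(-21 + 3*(-8)) - 7 = -6*(-21 - 24) - 7 = -6*(-45) - 7 = 270 - 7 = 263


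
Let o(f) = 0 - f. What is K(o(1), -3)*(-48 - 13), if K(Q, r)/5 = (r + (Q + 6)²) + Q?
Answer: -6405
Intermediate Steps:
o(f) = -f
K(Q, r) = 5*Q + 5*r + 5*(6 + Q)² (K(Q, r) = 5*((r + (Q + 6)²) + Q) = 5*((r + (6 + Q)²) + Q) = 5*(Q + r + (6 + Q)²) = 5*Q + 5*r + 5*(6 + Q)²)
K(o(1), -3)*(-48 - 13) = (5*(-1*1) + 5*(-3) + 5*(6 - 1*1)²)*(-48 - 13) = (5*(-1) - 15 + 5*(6 - 1)²)*(-61) = (-5 - 15 + 5*5²)*(-61) = (-5 - 15 + 5*25)*(-61) = (-5 - 15 + 125)*(-61) = 105*(-61) = -6405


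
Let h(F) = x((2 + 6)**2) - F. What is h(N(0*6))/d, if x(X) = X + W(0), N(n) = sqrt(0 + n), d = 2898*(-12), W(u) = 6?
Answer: -5/2484 ≈ -0.0020129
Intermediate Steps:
d = -34776
N(n) = sqrt(n)
x(X) = 6 + X (x(X) = X + 6 = 6 + X)
h(F) = 70 - F (h(F) = (6 + (2 + 6)**2) - F = (6 + 8**2) - F = (6 + 64) - F = 70 - F)
h(N(0*6))/d = (70 - sqrt(0*6))/(-34776) = (70 - sqrt(0))*(-1/34776) = (70 - 1*0)*(-1/34776) = (70 + 0)*(-1/34776) = 70*(-1/34776) = -5/2484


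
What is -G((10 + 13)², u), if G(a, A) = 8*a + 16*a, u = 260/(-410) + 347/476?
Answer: -12696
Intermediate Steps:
u = 1851/19516 (u = 260*(-1/410) + 347*(1/476) = -26/41 + 347/476 = 1851/19516 ≈ 0.094845)
G(a, A) = 24*a
-G((10 + 13)², u) = -24*(10 + 13)² = -24*23² = -24*529 = -1*12696 = -12696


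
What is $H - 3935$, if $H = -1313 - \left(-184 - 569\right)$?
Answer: $-4495$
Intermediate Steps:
$H = -560$ ($H = -1313 - \left(-184 - 569\right) = -1313 - -753 = -1313 + 753 = -560$)
$H - 3935 = -560 - 3935 = -4495$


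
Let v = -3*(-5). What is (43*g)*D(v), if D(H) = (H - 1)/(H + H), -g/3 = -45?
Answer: 2709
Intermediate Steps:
g = 135 (g = -3*(-45) = 135)
v = 15
D(H) = (-1 + H)/(2*H) (D(H) = (-1 + H)/((2*H)) = (-1 + H)*(1/(2*H)) = (-1 + H)/(2*H))
(43*g)*D(v) = (43*135)*((½)*(-1 + 15)/15) = 5805*((½)*(1/15)*14) = 5805*(7/15) = 2709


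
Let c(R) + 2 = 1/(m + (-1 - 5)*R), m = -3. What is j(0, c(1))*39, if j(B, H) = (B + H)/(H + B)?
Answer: 39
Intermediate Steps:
c(R) = -2 + 1/(-3 - 6*R) (c(R) = -2 + 1/(-3 + (-1 - 5)*R) = -2 + 1/(-3 - 6*R))
j(B, H) = 1 (j(B, H) = (B + H)/(B + H) = 1)
j(0, c(1))*39 = 1*39 = 39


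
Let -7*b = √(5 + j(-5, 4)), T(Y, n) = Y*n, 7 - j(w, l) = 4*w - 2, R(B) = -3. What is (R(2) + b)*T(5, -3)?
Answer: 45 + 15*√34/7 ≈ 57.495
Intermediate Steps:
j(w, l) = 9 - 4*w (j(w, l) = 7 - (4*w - 2) = 7 - (-2 + 4*w) = 7 + (2 - 4*w) = 9 - 4*w)
b = -√34/7 (b = -√(5 + (9 - 4*(-5)))/7 = -√(5 + (9 + 20))/7 = -√(5 + 29)/7 = -√34/7 ≈ -0.83299)
(R(2) + b)*T(5, -3) = (-3 - √34/7)*(5*(-3)) = (-3 - √34/7)*(-15) = 45 + 15*√34/7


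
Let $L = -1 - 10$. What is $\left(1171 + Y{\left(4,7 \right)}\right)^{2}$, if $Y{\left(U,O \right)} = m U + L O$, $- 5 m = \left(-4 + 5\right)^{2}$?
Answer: $\frac{29877156}{25} \approx 1.1951 \cdot 10^{6}$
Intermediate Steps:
$L = -11$ ($L = -1 - 10 = -11$)
$m = - \frac{1}{5}$ ($m = - \frac{\left(-4 + 5\right)^{2}}{5} = - \frac{1^{2}}{5} = \left(- \frac{1}{5}\right) 1 = - \frac{1}{5} \approx -0.2$)
$Y{\left(U,O \right)} = - 11 O - \frac{U}{5}$ ($Y{\left(U,O \right)} = - \frac{U}{5} - 11 O = - 11 O - \frac{U}{5}$)
$\left(1171 + Y{\left(4,7 \right)}\right)^{2} = \left(1171 - \frac{389}{5}\right)^{2} = \left(\frac{5466}{5}\right)^{2} = \frac{29877156}{25}$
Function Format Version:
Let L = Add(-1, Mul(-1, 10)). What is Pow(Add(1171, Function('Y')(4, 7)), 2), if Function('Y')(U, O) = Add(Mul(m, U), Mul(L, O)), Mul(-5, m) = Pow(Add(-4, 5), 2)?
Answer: Rational(29877156, 25) ≈ 1.1951e+6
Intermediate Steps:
L = -11 (L = Add(-1, -10) = -11)
m = Rational(-1, 5) (m = Mul(Rational(-1, 5), Pow(Add(-4, 5), 2)) = Mul(Rational(-1, 5), Pow(1, 2)) = Mul(Rational(-1, 5), 1) = Rational(-1, 5) ≈ -0.20000)
Function('Y')(U, O) = Add(Mul(-11, O), Mul(Rational(-1, 5), U)) (Function('Y')(U, O) = Add(Mul(Rational(-1, 5), U), Mul(-11, O)) = Add(Mul(-11, O), Mul(Rational(-1, 5), U)))
Pow(Add(1171, Function('Y')(4, 7)), 2) = Pow(Add(1171, Add(Mul(-11, 7), Mul(Rational(-1, 5), 4))), 2) = Pow(Add(1171, Add(-77, Rational(-4, 5))), 2) = Pow(Add(1171, Rational(-389, 5)), 2) = Pow(Rational(5466, 5), 2) = Rational(29877156, 25)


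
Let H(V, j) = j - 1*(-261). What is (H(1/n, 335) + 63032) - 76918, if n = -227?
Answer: -13290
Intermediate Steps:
H(V, j) = 261 + j (H(V, j) = j + 261 = 261 + j)
(H(1/n, 335) + 63032) - 76918 = ((261 + 335) + 63032) - 76918 = (596 + 63032) - 76918 = 63628 - 76918 = -13290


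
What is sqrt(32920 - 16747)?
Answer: 3*sqrt(1797) ≈ 127.17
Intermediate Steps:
sqrt(32920 - 16747) = sqrt(16173) = 3*sqrt(1797)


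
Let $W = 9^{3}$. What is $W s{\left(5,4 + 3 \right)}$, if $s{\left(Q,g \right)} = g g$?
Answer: $35721$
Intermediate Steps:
$s{\left(Q,g \right)} = g^{2}$
$W = 729$
$W s{\left(5,4 + 3 \right)} = 729 \left(4 + 3\right)^{2} = 729 \cdot 7^{2} = 729 \cdot 49 = 35721$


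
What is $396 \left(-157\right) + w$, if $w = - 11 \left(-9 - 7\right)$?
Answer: $-61996$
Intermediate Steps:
$w = 176$ ($w = \left(-11\right) \left(-16\right) = 176$)
$396 \left(-157\right) + w = 396 \left(-157\right) + 176 = -62172 + 176 = -61996$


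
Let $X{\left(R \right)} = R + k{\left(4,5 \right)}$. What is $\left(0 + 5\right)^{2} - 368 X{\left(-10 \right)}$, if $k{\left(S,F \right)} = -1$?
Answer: $4073$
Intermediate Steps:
$X{\left(R \right)} = -1 + R$ ($X{\left(R \right)} = R - 1 = -1 + R$)
$\left(0 + 5\right)^{2} - 368 X{\left(-10 \right)} = \left(0 + 5\right)^{2} - 368 \left(-1 - 10\right) = 5^{2} - -4048 = 25 + 4048 = 4073$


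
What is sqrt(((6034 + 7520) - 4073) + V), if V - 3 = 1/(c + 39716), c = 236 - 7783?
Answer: sqrt(9814465848693)/32169 ≈ 97.386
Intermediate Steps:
c = -7547
V = 96508/32169 (V = 3 + 1/(-7547 + 39716) = 3 + 1/32169 = 96508/32169 ≈ 3.0000)
sqrt(((6034 + 7520) - 4073) + V) = sqrt(((6034 + 7520) - 4073) + 96508/32169) = sqrt((13554 - 4073) + 96508/32169) = sqrt(9481 + 96508/32169) = sqrt(305090797/32169) = sqrt(9814465848693)/32169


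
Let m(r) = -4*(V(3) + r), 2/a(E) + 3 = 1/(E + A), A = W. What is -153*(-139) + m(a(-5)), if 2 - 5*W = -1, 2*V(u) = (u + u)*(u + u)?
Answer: 1505021/71 ≈ 21197.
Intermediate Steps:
V(u) = 2*u² (V(u) = ((u + u)*(u + u))/2 = ((2*u)*(2*u))/2 = (4*u²)/2 = 2*u²)
W = ⅗ (W = ⅖ - ⅕*(-1) = ⅖ + ⅕ = ⅗ ≈ 0.60000)
A = ⅗ ≈ 0.60000
a(E) = 2/(-3 + 1/(⅗ + E)) (a(E) = 2/(-3 + 1/(E + ⅗)) = 2/(-3 + 1/(⅗ + E)))
m(r) = -72 - 4*r (m(r) = -4*(2*3² + r) = -4*(2*9 + r) = -4*(18 + r) = -72 - 4*r)
-153*(-139) + m(a(-5)) = -153*(-139) + (-72 - 8*(-3 - 5*(-5))/(4 + 15*(-5))) = 21267 + (-72 - 8*(-3 + 25)/(4 - 75)) = 21267 + (-72 - 8*22/(-71)) = 21267 + (-72 - 8*(-1)*22/71) = 21267 + (-72 - 4*(-44/71)) = 21267 + (-72 + 176/71) = 21267 - 4936/71 = 1505021/71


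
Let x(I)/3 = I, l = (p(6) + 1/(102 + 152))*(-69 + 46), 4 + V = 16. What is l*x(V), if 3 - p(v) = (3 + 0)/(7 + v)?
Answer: -3790998/1651 ≈ -2296.2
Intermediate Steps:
V = 12 (V = -4 + 16 = 12)
p(v) = 3 - 3/(7 + v) (p(v) = 3 - (3 + 0)/(7 + v) = 3 - 3/(7 + v))
l = -210611/3302 (l = (3*(6 + 6)/(7 + 6) + 1/(102 + 152))*(-69 + 46) = (3*12/13 + 1/254)*(-23) = (3*(1/13)*12 + 1/254)*(-23) = (36/13 + 1/254)*(-23) = (9157/3302)*(-23) = -210611/3302 ≈ -63.783)
x(I) = 3*I
l*x(V) = -631833*12/3302 = -210611/3302*36 = -3790998/1651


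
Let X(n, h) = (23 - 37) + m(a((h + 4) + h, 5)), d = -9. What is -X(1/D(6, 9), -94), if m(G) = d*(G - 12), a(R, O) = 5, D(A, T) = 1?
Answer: -49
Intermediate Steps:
m(G) = 108 - 9*G (m(G) = -9*(G - 12) = -9*(-12 + G) = 108 - 9*G)
X(n, h) = 49 (X(n, h) = (23 - 37) + (108 - 9*5) = -14 + (108 - 45) = -14 + 63 = 49)
-X(1/D(6, 9), -94) = -1*49 = -49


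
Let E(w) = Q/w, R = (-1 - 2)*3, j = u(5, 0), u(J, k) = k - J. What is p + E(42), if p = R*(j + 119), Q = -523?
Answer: -43615/42 ≈ -1038.5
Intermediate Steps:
j = -5 (j = 0 - 1*5 = 0 - 5 = -5)
R = -9 (R = -3*3 = -9)
E(w) = -523/w
p = -1026 (p = -9*(-5 + 119) = -9*114 = -1026)
p + E(42) = -1026 - 523/42 = -43615/42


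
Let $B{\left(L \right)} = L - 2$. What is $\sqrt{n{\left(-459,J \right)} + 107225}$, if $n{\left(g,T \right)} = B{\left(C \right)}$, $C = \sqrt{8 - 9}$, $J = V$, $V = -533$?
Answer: $\sqrt{107223 + i} \approx 327.45 + 0.002 i$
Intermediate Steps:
$J = -533$
$C = i$ ($C = \sqrt{-1} = i \approx 1.0 i$)
$B{\left(L \right)} = -2 + L$
$n{\left(g,T \right)} = -2 + i$
$\sqrt{n{\left(-459,J \right)} + 107225} = \sqrt{\left(-2 + i\right) + 107225} = \sqrt{107223 + i}$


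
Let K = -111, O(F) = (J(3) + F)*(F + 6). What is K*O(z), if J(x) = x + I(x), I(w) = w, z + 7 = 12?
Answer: -13431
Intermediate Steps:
z = 5 (z = -7 + 12 = 5)
J(x) = 2*x (J(x) = x + x = 2*x)
O(F) = (6 + F)**2 (O(F) = (2*3 + F)*(F + 6) = (6 + F)*(6 + F) = (6 + F)**2)
K*O(z) = -111*(36 + 5**2 + 12*5) = -111*(36 + 25 + 60) = -111*121 = -13431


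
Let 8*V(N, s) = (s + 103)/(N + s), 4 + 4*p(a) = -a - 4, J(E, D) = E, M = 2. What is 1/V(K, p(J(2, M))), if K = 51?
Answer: 776/201 ≈ 3.8607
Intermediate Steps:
p(a) = -2 - a/4 (p(a) = -1 + (-a - 4)/4 = -1 + (-4 - a)/4 = -1 + (-1 - a/4) = -2 - a/4)
V(N, s) = (103 + s)/(8*(N + s)) (V(N, s) = ((s + 103)/(N + s))/8 = ((103 + s)/(N + s))/8 = (103 + s)/(8*(N + s)))
1/V(K, p(J(2, M))) = 1/((103 + (-2 - ¼*2))/(8*(51 + (-2 - ¼*2)))) = 1/((103 + (-2 - ½))/(8*(51 + (-2 - ½)))) = 1/((103 - 5/2)/(8*(51 - 5/2))) = 1/((⅛)*(201/2)/(97/2)) = 1/((⅛)*(2/97)*(201/2)) = 1/(201/776) = 776/201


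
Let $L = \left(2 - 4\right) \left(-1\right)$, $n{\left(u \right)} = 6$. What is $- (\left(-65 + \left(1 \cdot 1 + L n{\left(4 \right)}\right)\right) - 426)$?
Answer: $478$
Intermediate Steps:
$L = 2$ ($L = \left(-2\right) \left(-1\right) = 2$)
$- (\left(-65 + \left(1 \cdot 1 + L n{\left(4 \right)}\right)\right) - 426) = - (\left(-65 + \left(1 \cdot 1 + 2 \cdot 6\right)\right) - 426) = - (\left(-65 + \left(1 + 12\right)\right) - 426) = - (\left(-65 + 13\right) - 426) = - (-52 - 426) = \left(-1\right) \left(-478\right) = 478$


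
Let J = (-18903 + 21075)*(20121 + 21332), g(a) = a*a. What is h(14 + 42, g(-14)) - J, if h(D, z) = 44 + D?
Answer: -90035816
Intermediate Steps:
g(a) = a²
J = 90035916 (J = 2172*41453 = 90035916)
h(14 + 42, g(-14)) - J = (44 + (14 + 42)) - 1*90035916 = (44 + 56) - 90035916 = 100 - 90035916 = -90035816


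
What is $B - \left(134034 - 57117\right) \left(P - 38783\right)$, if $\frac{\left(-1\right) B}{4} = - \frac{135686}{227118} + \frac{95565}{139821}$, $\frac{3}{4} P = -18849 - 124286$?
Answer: $\frac{93480933603994918247}{5292644313} \approx 1.7662 \cdot 10^{10}$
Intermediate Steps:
$P = - \frac{572540}{3}$ ($P = \frac{4 \left(-18849 - 124286\right)}{3} = \frac{4}{3} \left(-143135\right) = - \frac{572540}{3} \approx -1.9085 \cdot 10^{5}$)
$B = - \frac{1821852976}{5292644313}$ ($B = - 4 \left(- \frac{135686}{227118} + \frac{95565}{139821}\right) = - 4 \left(\left(-135686\right) \frac{1}{227118} + 95565 \cdot \frac{1}{139821}\right) = - 4 \left(- \frac{67843}{113559} + \frac{31855}{46607}\right) = \left(-4\right) \frac{455463244}{5292644313} = - \frac{1821852976}{5292644313} \approx -0.34422$)
$B - \left(134034 - 57117\right) \left(P - 38783\right) = - \frac{1821852976}{5292644313} - \left(134034 - 57117\right) \left(- \frac{572540}{3} - 38783\right) = - \frac{1821852976}{5292644313} - 76917 \left(- \frac{688889}{3}\right) = - \frac{1821852976}{5292644313} - -17662425071 = - \frac{1821852976}{5292644313} + 17662425071 = \frac{93480933603994918247}{5292644313}$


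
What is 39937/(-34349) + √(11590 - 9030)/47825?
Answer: -39937/34349 + 16*√10/47825 ≈ -1.1616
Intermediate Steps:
39937/(-34349) + √(11590 - 9030)/47825 = 39937*(-1/34349) + √2560*(1/47825) = -39937/34349 + (16*√10)*(1/47825) = -39937/34349 + 16*√10/47825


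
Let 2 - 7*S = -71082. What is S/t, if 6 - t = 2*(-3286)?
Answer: 2734/1771 ≈ 1.5438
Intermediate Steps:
t = 6578 (t = 6 - 2*(-3286) = 6 - 1*(-6572) = 6 + 6572 = 6578)
S = 71084/7 (S = 2/7 - 1/7*(-71082) = 2/7 + 71082/7 = 71084/7 ≈ 10155.)
S/t = (71084/7)/6578 = (71084/7)*(1/6578) = 2734/1771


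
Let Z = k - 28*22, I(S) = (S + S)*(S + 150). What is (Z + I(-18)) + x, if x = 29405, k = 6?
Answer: 24043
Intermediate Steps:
I(S) = 2*S*(150 + S) (I(S) = (2*S)*(150 + S) = 2*S*(150 + S))
Z = -610 (Z = 6 - 28*22 = 6 - 616 = -610)
(Z + I(-18)) + x = (-610 + 2*(-18)*(150 - 18)) + 29405 = (-610 + 2*(-18)*132) + 29405 = (-610 - 4752) + 29405 = -5362 + 29405 = 24043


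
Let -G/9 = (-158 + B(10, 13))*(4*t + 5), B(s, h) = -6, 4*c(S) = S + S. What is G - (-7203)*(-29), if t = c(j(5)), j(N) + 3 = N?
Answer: -195603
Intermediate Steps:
j(N) = -3 + N
c(S) = S/2 (c(S) = (S + S)/4 = (2*S)/4 = S/2)
t = 1 (t = (-3 + 5)/2 = (½)*2 = 1)
G = 13284 (G = -9*(-158 - 6)*(4*1 + 5) = -(-1476)*(4 + 5) = -(-1476)*9 = -9*(-1476) = 13284)
G - (-7203)*(-29) = 13284 - (-7203)*(-29) = 13284 - 1*208887 = 13284 - 208887 = -195603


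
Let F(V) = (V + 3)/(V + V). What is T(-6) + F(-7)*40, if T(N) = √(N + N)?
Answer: 80/7 + 2*I*√3 ≈ 11.429 + 3.4641*I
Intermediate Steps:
T(N) = √2*√N (T(N) = √(2*N) = √2*√N)
F(V) = (3 + V)/(2*V) (F(V) = (3 + V)/((2*V)) = (3 + V)*(1/(2*V)) = (3 + V)/(2*V))
T(-6) + F(-7)*40 = √2*√(-6) + ((½)*(3 - 7)/(-7))*40 = √2*(I*√6) + ((½)*(-⅐)*(-4))*40 = 2*I*√3 + (2/7)*40 = 2*I*√3 + 80/7 = 80/7 + 2*I*√3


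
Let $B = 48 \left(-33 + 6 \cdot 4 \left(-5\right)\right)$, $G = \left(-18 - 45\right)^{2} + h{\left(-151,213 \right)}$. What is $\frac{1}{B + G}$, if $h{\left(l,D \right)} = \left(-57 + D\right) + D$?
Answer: $- \frac{1}{3006} \approx -0.00033267$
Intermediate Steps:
$h{\left(l,D \right)} = -57 + 2 D$
$G = 4338$ ($G = \left(-18 - 45\right)^{2} + \left(-57 + 2 \cdot 213\right) = \left(-63\right)^{2} + \left(-57 + 426\right) = 3969 + 369 = 4338$)
$B = -7344$ ($B = 48 \left(-33 + 24 \left(-5\right)\right) = 48 \left(-33 - 120\right) = 48 \left(-153\right) = -7344$)
$\frac{1}{B + G} = \frac{1}{-7344 + 4338} = \frac{1}{-3006} = - \frac{1}{3006}$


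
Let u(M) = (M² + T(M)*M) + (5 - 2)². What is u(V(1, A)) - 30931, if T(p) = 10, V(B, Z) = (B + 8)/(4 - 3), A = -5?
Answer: -30751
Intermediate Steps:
V(B, Z) = 8 + B (V(B, Z) = (8 + B)/1 = (8 + B)*1 = 8 + B)
u(M) = 9 + M² + 10*M (u(M) = (M² + 10*M) + (5 - 2)² = (M² + 10*M) + 3² = (M² + 10*M) + 9 = 9 + M² + 10*M)
u(V(1, A)) - 30931 = (9 + (8 + 1)² + 10*(8 + 1)) - 30931 = (9 + 9² + 10*9) - 30931 = (9 + 81 + 90) - 30931 = 180 - 30931 = -30751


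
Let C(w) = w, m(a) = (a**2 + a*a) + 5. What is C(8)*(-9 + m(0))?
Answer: -32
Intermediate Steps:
m(a) = 5 + 2*a**2 (m(a) = (a**2 + a**2) + 5 = 2*a**2 + 5 = 5 + 2*a**2)
C(8)*(-9 + m(0)) = 8*(-9 + (5 + 2*0**2)) = 8*(-9 + (5 + 2*0)) = 8*(-9 + (5 + 0)) = 8*(-9 + 5) = 8*(-4) = -32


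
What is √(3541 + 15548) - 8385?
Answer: -8385 + 3*√2121 ≈ -8246.8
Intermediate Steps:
√(3541 + 15548) - 8385 = √19089 - 8385 = 3*√2121 - 8385 = -8385 + 3*√2121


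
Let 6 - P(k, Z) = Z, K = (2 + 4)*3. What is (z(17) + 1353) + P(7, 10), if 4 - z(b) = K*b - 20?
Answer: 1067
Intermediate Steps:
K = 18 (K = 6*3 = 18)
P(k, Z) = 6 - Z
z(b) = 24 - 18*b (z(b) = 4 - (18*b - 20) = 4 - (-20 + 18*b) = 4 + (20 - 18*b) = 24 - 18*b)
(z(17) + 1353) + P(7, 10) = ((24 - 18*17) + 1353) + (6 - 1*10) = ((24 - 306) + 1353) + (6 - 10) = (-282 + 1353) - 4 = 1071 - 4 = 1067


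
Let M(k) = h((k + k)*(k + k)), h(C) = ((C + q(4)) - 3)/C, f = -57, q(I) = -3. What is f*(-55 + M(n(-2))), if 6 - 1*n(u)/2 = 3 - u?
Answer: 24795/8 ≈ 3099.4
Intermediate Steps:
n(u) = 6 + 2*u (n(u) = 12 - 2*(3 - u) = 12 + (-6 + 2*u) = 6 + 2*u)
h(C) = (-6 + C)/C (h(C) = ((C - 3) - 3)/C = ((-3 + C) - 3)/C = (-6 + C)/C)
M(k) = (-6 + 4*k²)/(4*k²) (M(k) = (-6 + (k + k)*(k + k))/(((k + k)*(k + k))) = (-6 + (2*k)*(2*k))/(((2*k)*(2*k))) = (-6 + 4*k²)/((4*k²)) = (1/(4*k²))*(-6 + 4*k²) = (-6 + 4*k²)/(4*k²))
f*(-55 + M(n(-2))) = -57*(-55 + (1 - 3/(2*(6 + 2*(-2))²))) = -57*(-55 + (1 - 3/(2*(6 - 4)²))) = -57*(-55 + (1 - 3/2/2²)) = -57*(-55 + (1 - 3/2*¼)) = -57*(-55 + (1 - 3/8)) = -57*(-55 + 5/8) = -57*(-435/8) = 24795/8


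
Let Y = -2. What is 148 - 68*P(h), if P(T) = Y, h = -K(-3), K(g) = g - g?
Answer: 284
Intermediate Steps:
K(g) = 0
h = 0 (h = -1*0 = 0)
P(T) = -2
148 - 68*P(h) = 148 - 68*(-2) = 148 + 136 = 284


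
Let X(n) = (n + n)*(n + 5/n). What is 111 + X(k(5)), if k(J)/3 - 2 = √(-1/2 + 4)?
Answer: 256 + 36*√14 ≈ 390.70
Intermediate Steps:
k(J) = 6 + 3*√14/2 (k(J) = 6 + 3*√(-1/2 + 4) = 6 + 3*√(-1*½ + 4) = 6 + 3*√(-½ + 4) = 6 + 3*√(7/2) = 6 + 3*(√14/2) = 6 + 3*√14/2)
X(n) = 2*n*(n + 5/n) (X(n) = (2*n)*(n + 5/n) = 2*n*(n + 5/n))
111 + X(k(5)) = 111 + (10 + 2*(6 + 3*√14/2)²) = 121 + 2*(6 + 3*√14/2)²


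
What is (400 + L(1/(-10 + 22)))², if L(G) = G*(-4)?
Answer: 1437601/9 ≈ 1.5973e+5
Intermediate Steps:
L(G) = -4*G
(400 + L(1/(-10 + 22)))² = (400 - 4/(-10 + 22))² = (400 - 4/12)² = (400 - 4*1/12)² = (400 - ⅓)² = (1199/3)² = 1437601/9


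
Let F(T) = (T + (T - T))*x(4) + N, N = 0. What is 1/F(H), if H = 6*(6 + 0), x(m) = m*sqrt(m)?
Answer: 1/288 ≈ 0.0034722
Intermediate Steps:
x(m) = m**(3/2)
H = 36 (H = 6*6 = 36)
F(T) = 8*T (F(T) = (T + (T - T))*4**(3/2) + 0 = (T + 0)*8 + 0 = T*8 + 0 = 8*T + 0 = 8*T)
1/F(H) = 1/(8*36) = 1/288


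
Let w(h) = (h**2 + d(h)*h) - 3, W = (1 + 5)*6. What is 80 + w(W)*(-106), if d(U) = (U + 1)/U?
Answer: -140900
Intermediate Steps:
d(U) = (1 + U)/U
W = 36 (W = 6*6 = 36)
w(h) = -2 + h + h**2 (w(h) = (h**2 + ((1 + h)/h)*h) - 3 = (h**2 + (1 + h)) - 3 = (1 + h + h**2) - 3 = -2 + h + h**2)
80 + w(W)*(-106) = 80 + (-2 + 36 + 36**2)*(-106) = 80 + (-2 + 36 + 1296)*(-106) = 80 + 1330*(-106) = 80 - 140980 = -140900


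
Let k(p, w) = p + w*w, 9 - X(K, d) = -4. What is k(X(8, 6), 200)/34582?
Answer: 40013/34582 ≈ 1.1570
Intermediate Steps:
X(K, d) = 13 (X(K, d) = 9 - 1*(-4) = 9 + 4 = 13)
k(p, w) = p + w²
k(X(8, 6), 200)/34582 = (13 + 200²)/34582 = (13 + 40000)*(1/34582) = 40013*(1/34582) = 40013/34582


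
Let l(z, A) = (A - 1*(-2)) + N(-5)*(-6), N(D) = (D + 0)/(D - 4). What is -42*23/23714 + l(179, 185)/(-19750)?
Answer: -35150957/702527250 ≈ -0.050035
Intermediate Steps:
N(D) = D/(-4 + D)
l(z, A) = -4/3 + A (l(z, A) = (A - 1*(-2)) - 5/(-4 - 5)*(-6) = (A + 2) - 5/(-9)*(-6) = (2 + A) - 5*(-1/9)*(-6) = (2 + A) + (5/9)*(-6) = (2 + A) - 10/3 = -4/3 + A)
-42*23/23714 + l(179, 185)/(-19750) = -42*23/23714 + (-4/3 + 185)/(-19750) = -966*1/23714 + (551/3)*(-1/19750) = -483/11857 - 551/59250 = -35150957/702527250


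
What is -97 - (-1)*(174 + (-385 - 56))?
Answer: -364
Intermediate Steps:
-97 - (-1)*(174 + (-385 - 56)) = -97 - (-1)*(174 - 441) = -97 - (-1)*(-267) = -97 - 1*267 = -97 - 267 = -364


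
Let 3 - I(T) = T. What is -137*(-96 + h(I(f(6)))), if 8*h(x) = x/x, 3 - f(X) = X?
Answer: 105079/8 ≈ 13135.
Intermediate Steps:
f(X) = 3 - X
I(T) = 3 - T
h(x) = ⅛ (h(x) = (x/x)/8 = (⅛)*1 = ⅛)
-137*(-96 + h(I(f(6)))) = -137*(-96 + ⅛) = -137*(-767/8) = 105079/8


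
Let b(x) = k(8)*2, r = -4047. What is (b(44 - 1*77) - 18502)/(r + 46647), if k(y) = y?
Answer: -3081/7100 ≈ -0.43394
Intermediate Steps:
b(x) = 16 (b(x) = 8*2 = 16)
(b(44 - 1*77) - 18502)/(r + 46647) = (16 - 18502)/(-4047 + 46647) = -18486/42600 = -18486*1/42600 = -3081/7100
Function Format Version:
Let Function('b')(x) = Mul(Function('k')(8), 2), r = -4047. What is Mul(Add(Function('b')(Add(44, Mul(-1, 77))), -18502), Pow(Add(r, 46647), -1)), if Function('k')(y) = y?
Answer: Rational(-3081, 7100) ≈ -0.43394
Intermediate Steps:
Function('b')(x) = 16 (Function('b')(x) = Mul(8, 2) = 16)
Mul(Add(Function('b')(Add(44, Mul(-1, 77))), -18502), Pow(Add(r, 46647), -1)) = Mul(Add(16, -18502), Pow(Add(-4047, 46647), -1)) = Mul(-18486, Pow(42600, -1)) = Mul(-18486, Rational(1, 42600)) = Rational(-3081, 7100)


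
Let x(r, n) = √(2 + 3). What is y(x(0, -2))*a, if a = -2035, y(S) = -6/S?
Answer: 2442*√5 ≈ 5460.5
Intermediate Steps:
x(r, n) = √5
y(x(0, -2))*a = -6*√5/5*(-2035) = 2442*√5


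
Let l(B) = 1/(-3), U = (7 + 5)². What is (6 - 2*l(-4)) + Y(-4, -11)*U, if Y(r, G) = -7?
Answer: -3004/3 ≈ -1001.3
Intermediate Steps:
U = 144 (U = 12² = 144)
l(B) = -⅓
(6 - 2*l(-4)) + Y(-4, -11)*U = (6 - 2*(-⅓)) - 7*144 = (6 + ⅔) - 1008 = 20/3 - 1008 = -3004/3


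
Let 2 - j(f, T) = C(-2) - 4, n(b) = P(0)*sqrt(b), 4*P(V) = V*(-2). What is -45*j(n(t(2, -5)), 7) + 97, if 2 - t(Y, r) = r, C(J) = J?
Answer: -263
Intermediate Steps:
P(V) = -V/2 (P(V) = (V*(-2))/4 = (-2*V)/4 = -V/2)
t(Y, r) = 2 - r
n(b) = 0 (n(b) = (-1/2*0)*sqrt(b) = 0*sqrt(b) = 0)
j(f, T) = 8 (j(f, T) = 2 - (-2 - 4) = 2 - 1*(-6) = 2 + 6 = 8)
-45*j(n(t(2, -5)), 7) + 97 = -45*8 + 97 = -360 + 97 = -263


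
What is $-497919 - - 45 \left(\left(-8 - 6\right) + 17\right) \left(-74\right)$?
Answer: $-507909$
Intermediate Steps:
$-497919 - - 45 \left(\left(-8 - 6\right) + 17\right) \left(-74\right) = -497919 - - 45 \left(-14 + 17\right) \left(-74\right) = -497919 - \left(-45\right) 3 \left(-74\right) = -497919 - \left(-135\right) \left(-74\right) = -497919 - 9990 = -507909$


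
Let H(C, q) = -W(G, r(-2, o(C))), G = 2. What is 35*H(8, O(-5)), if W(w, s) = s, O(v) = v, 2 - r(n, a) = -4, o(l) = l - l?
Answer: -210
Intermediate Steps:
o(l) = 0
r(n, a) = 6 (r(n, a) = 2 - 1*(-4) = 2 + 4 = 6)
H(C, q) = -6 (H(C, q) = -1*6 = -6)
35*H(8, O(-5)) = 35*(-6) = -210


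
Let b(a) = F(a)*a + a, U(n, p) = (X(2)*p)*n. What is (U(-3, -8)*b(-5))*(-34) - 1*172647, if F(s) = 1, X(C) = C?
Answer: -156327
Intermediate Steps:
U(n, p) = 2*n*p (U(n, p) = (2*p)*n = 2*n*p)
b(a) = 2*a (b(a) = 1*a + a = a + a = 2*a)
(U(-3, -8)*b(-5))*(-34) - 1*172647 = ((2*(-3)*(-8))*(2*(-5)))*(-34) - 1*172647 = (48*(-10))*(-34) - 172647 = -480*(-34) - 172647 = 16320 - 172647 = -156327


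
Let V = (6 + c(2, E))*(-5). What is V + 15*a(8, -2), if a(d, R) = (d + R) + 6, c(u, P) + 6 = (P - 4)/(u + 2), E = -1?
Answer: 745/4 ≈ 186.25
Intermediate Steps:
c(u, P) = -6 + (-4 + P)/(2 + u) (c(u, P) = -6 + (P - 4)/(u + 2) = -6 + (-4 + P)/(2 + u))
a(d, R) = 6 + R + d (a(d, R) = (R + d) + 6 = 6 + R + d)
V = 25/4 (V = (6 + (-16 - 1 - 6*2)/(2 + 2))*(-5) = (6 + (-16 - 1 - 12)/4)*(-5) = (6 + (1/4)*(-29))*(-5) = (6 - 29/4)*(-5) = -5/4*(-5) = 25/4 ≈ 6.2500)
V + 15*a(8, -2) = 25/4 + 15*(6 - 2 + 8) = 25/4 + 15*12 = 25/4 + 180 = 745/4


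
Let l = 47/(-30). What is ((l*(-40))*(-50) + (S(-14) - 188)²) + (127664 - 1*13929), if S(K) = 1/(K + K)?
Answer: 343295795/2352 ≈ 1.4596e+5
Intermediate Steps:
l = -47/30 (l = 47*(-1/30) = -47/30 ≈ -1.5667)
S(K) = 1/(2*K)
((l*(-40))*(-50) + (S(-14) - 188)²) + (127664 - 1*13929) = (-47/30*(-40)*(-50) + ((½)/(-14) - 188)²) + (127664 - 1*13929) = ((188/3)*(-50) + ((½)*(-1/14) - 188)²) + (127664 - 13929) = (-9400/3 + (-1/28 - 188)²) + 113735 = (-9400/3 + (-5265/28)²) + 113735 = (-9400/3 + 27720225/784) + 113735 = 75791075/2352 + 113735 = 343295795/2352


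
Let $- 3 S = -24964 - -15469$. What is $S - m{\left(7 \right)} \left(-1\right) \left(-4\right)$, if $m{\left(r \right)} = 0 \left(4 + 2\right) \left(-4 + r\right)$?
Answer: $3165$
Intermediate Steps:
$m{\left(r \right)} = 0$ ($m{\left(r \right)} = 0 \cdot 6 \left(-4 + r\right) = 0 \left(-24 + 6 r\right) = 0$)
$S = 3165$ ($S = - \frac{-24964 - -15469}{3} = - \frac{-24964 + 15469}{3} = \left(- \frac{1}{3}\right) \left(-9495\right) = 3165$)
$S - m{\left(7 \right)} \left(-1\right) \left(-4\right) = 3165 - 0 \left(-1\right) \left(-4\right) = 3165 - 0 \left(-4\right) = 3165 - 0 = 3165 + 0 = 3165$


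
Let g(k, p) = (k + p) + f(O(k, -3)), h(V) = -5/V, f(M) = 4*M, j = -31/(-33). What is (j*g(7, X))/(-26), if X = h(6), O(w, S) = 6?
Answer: -5611/5148 ≈ -1.0899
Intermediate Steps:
j = 31/33 (j = -31*(-1/33) = 31/33 ≈ 0.93939)
X = -⅚ (X = -5/6 = -5*⅙ = -⅚ ≈ -0.83333)
g(k, p) = 24 + k + p (g(k, p) = (k + p) + 4*6 = (k + p) + 24 = 24 + k + p)
(j*g(7, X))/(-26) = (31*(24 + 7 - ⅚)/33)/(-26) = ((31/33)*(181/6))*(-1/26) = (5611/198)*(-1/26) = -5611/5148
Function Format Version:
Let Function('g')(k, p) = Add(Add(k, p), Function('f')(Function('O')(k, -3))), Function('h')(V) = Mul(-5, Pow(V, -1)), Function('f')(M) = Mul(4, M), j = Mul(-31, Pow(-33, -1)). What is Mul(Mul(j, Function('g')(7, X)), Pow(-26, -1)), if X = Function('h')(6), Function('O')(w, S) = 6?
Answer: Rational(-5611, 5148) ≈ -1.0899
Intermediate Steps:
j = Rational(31, 33) (j = Mul(-31, Rational(-1, 33)) = Rational(31, 33) ≈ 0.93939)
X = Rational(-5, 6) (X = Mul(-5, Pow(6, -1)) = Mul(-5, Rational(1, 6)) = Rational(-5, 6) ≈ -0.83333)
Function('g')(k, p) = Add(24, k, p) (Function('g')(k, p) = Add(Add(k, p), Mul(4, 6)) = Add(Add(k, p), 24) = Add(24, k, p))
Mul(Mul(j, Function('g')(7, X)), Pow(-26, -1)) = Mul(Mul(Rational(31, 33), Add(24, 7, Rational(-5, 6))), Pow(-26, -1)) = Mul(Mul(Rational(31, 33), Rational(181, 6)), Rational(-1, 26)) = Mul(Rational(5611, 198), Rational(-1, 26)) = Rational(-5611, 5148)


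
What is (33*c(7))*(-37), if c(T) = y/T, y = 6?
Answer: -7326/7 ≈ -1046.6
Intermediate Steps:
c(T) = 6/T
(33*c(7))*(-37) = (33*(6/7))*(-37) = (198/7)*(-37) = -7326/7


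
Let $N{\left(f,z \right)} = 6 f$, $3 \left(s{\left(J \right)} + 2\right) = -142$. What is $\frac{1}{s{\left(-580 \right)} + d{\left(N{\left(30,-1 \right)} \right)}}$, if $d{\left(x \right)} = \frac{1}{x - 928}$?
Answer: $- \frac{2244}{110707} \approx -0.02027$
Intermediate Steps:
$s{\left(J \right)} = - \frac{148}{3}$ ($s{\left(J \right)} = -2 + \frac{1}{3} \left(-142\right) = -2 - \frac{142}{3} = - \frac{148}{3}$)
$d{\left(x \right)} = \frac{1}{-928 + x}$
$\frac{1}{s{\left(-580 \right)} + d{\left(N{\left(30,-1 \right)} \right)}} = \frac{1}{- \frac{148}{3} + \frac{1}{-928 + 6 \cdot 30}} = \frac{1}{- \frac{148}{3} + \frac{1}{-928 + 180}} = \frac{1}{- \frac{148}{3} + \frac{1}{-748}} = \frac{1}{- \frac{148}{3} - \frac{1}{748}} = \frac{1}{- \frac{110707}{2244}} = - \frac{2244}{110707}$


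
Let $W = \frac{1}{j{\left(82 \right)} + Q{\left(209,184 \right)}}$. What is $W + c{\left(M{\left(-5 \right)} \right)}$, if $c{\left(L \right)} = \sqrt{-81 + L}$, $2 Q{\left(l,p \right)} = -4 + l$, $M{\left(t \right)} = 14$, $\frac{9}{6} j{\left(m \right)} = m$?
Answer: $\frac{6}{943} + i \sqrt{67} \approx 0.0063627 + 8.1853 i$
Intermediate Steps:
$j{\left(m \right)} = \frac{2 m}{3}$
$Q{\left(l,p \right)} = -2 + \frac{l}{2}$ ($Q{\left(l,p \right)} = \frac{-4 + l}{2} = -2 + \frac{l}{2}$)
$W = \frac{6}{943}$ ($W = \frac{1}{\frac{2}{3} \cdot 82 + \left(-2 + \frac{1}{2} \cdot 209\right)} = \frac{1}{\frac{164}{3} + \left(-2 + \frac{209}{2}\right)} = \frac{1}{\frac{164}{3} + \frac{205}{2}} = \frac{1}{\frac{943}{6}} = \frac{6}{943} \approx 0.0063627$)
$W + c{\left(M{\left(-5 \right)} \right)} = \frac{6}{943} + \sqrt{-81 + 14} = \frac{6}{943} + \sqrt{-67} = \frac{6}{943} + i \sqrt{67}$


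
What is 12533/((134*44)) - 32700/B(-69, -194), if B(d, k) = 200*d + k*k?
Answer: 26484347/35134264 ≈ 0.75380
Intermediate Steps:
B(d, k) = k² + 200*d (B(d, k) = 200*d + k² = k² + 200*d)
12533/((134*44)) - 32700/B(-69, -194) = 12533/((134*44)) - 32700/((-194)² + 200*(-69)) = 12533/5896 - 32700/(37636 - 13800) = 12533*(1/5896) - 32700/23836 = 12533/5896 - 32700*1/23836 = 12533/5896 - 8175/5959 = 26484347/35134264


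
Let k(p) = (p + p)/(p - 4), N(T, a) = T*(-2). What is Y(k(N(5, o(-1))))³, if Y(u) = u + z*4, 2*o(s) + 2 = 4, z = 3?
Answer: 830584/343 ≈ 2421.5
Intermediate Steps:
o(s) = 1 (o(s) = -1 + (½)*4 = -1 + 2 = 1)
N(T, a) = -2*T
k(p) = 2*p/(-4 + p) (k(p) = (2*p)/(-4 + p) = 2*p/(-4 + p))
Y(u) = 12 + u (Y(u) = u + 3*4 = u + 12 = 12 + u)
Y(k(N(5, o(-1))))³ = (12 + 2*(-2*5)/(-4 - 2*5))³ = (12 + 2*(-10)/(-4 - 10))³ = (12 + 2*(-10)/(-14))³ = (12 + 2*(-10)*(-1/14))³ = (12 + 10/7)³ = (94/7)³ = 830584/343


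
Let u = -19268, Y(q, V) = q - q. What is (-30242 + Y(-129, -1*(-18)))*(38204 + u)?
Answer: -572662512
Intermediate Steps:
Y(q, V) = 0
(-30242 + Y(-129, -1*(-18)))*(38204 + u) = (-30242 + 0)*(38204 - 19268) = -30242*18936 = -572662512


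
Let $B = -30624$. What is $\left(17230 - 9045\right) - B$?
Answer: $38809$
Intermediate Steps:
$\left(17230 - 9045\right) - B = \left(17230 - 9045\right) - -30624 = 8185 + 30624 = 38809$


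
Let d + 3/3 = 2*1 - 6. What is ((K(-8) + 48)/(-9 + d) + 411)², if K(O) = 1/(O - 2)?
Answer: 3255957721/19600 ≈ 1.6612e+5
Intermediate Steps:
d = -5 (d = -1 + (2*1 - 6) = -1 + (2 - 6) = -1 - 4 = -5)
K(O) = 1/(-2 + O)
((K(-8) + 48)/(-9 + d) + 411)² = ((1/(-2 - 8) + 48)/(-9 - 5) + 411)² = ((1/(-10) + 48)/(-14) + 411)² = ((-⅒ + 48)*(-1/14) + 411)² = ((479/10)*(-1/14) + 411)² = (-479/140 + 411)² = (57061/140)² = 3255957721/19600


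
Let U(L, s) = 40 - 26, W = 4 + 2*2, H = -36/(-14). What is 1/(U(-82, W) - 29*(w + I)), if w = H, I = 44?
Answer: -7/9356 ≈ -0.00074818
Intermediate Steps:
H = 18/7 (H = -36*(-1/14) = 18/7 ≈ 2.5714)
w = 18/7 ≈ 2.5714
W = 8 (W = 4 + 4 = 8)
U(L, s) = 14
1/(U(-82, W) - 29*(w + I)) = 1/(14 - 29*(18/7 + 44)) = 1/(14 - 29*326/7) = 1/(14 - 9454/7) = 1/(-9356/7) = -7/9356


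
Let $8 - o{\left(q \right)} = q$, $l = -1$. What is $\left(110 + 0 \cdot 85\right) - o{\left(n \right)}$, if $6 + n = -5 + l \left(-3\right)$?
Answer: $94$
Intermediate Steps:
$n = -8$ ($n = -6 - 2 = -8$)
$o{\left(q \right)} = 8 - q$
$\left(110 + 0 \cdot 85\right) - o{\left(n \right)} = \left(110 + 0 \cdot 85\right) - \left(8 - -8\right) = \left(110 + 0\right) - \left(8 + 8\right) = 110 - 16 = 94$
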